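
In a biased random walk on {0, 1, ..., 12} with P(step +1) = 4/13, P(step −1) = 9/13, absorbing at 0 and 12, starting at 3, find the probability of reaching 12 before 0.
P(hit 12 before 0) = (1 − (9/4)^3) / (1 − (9/4)^12) = 262144/424680841

Let u_k denote P(reach 12 before 0 | start at k). Boundary: u_0 = 0, u_12 = 1. Recurrence: u_k = 4/13·u_{k+1} + 9/13·u_{k-1} for 1 ≤ k ≤ 11. Try u_k = A + B·r^k with r = q/p = (9/13)/(4/13) = 9/4. Substitution satisfies the recurrence; boundary conditions give:
  u_k = (1 − r^k) / (1 − r^N) = (1 − (9/4)^3) / (1 − (9/4)^12) = 262144/424680841.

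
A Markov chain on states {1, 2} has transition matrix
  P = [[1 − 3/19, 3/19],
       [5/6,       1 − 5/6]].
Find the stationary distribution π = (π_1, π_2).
π_1 = 95/113, π_2 = 18/113

Solve πP = π with π_1 + π_2 = 1. From πP = π: π_1 · (1 − 3/19) + π_2 · 5/6 = π_1 ⇒ π_2 · 5/6 = π_1 · 3/19 ⇒ π_2/π_1 = (3/19)/(5/6) = 18/95. Together with π_1 + π_2 = 1:
  π_1 = (5/6)/(3/19 + 5/6) = (5/6)/(113/114) = 95/113,
  π_2 = (3/19)/(3/19 + 5/6) = (3/19)/(113/114) = 18/113.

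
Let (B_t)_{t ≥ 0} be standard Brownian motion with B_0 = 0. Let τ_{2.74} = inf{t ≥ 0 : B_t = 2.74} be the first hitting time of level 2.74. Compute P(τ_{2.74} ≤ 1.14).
P(τ_{2.74} ≤ 1.14) = 2(1 − Φ(2.74/√1.14)) = 2(1 − Φ(2.5662)) ≈ 0.0103

By the reflection principle for standard BM, P(τ_b ≤ t) = 2 · P(B_t ≥ b). Since B_t ~ N(0, t), P(B_t ≥ 2.74) = 1 − Φ(2.74/√t) = 1 − Φ(2.74/√1.14) = 1 − Φ(2.5662) ≈ 0.00514. Doubling: P(τ_{2.74} ≤ 1.14) ≈ 2 · 0.00514 = 0.01028 ≈ 0.0103.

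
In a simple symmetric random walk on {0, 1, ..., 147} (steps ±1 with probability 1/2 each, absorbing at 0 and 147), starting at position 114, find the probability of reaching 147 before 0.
P(hit 147 before 0) = 114/147 = 38/49

Let u_k = P(hit 147 before 0 | start at k). Then u_0 = 0, u_147 = 1, and u_k = u_{k-1}/2 + u_{k+1}/2 for 1 ≤ k ≤ 146. This harmonic recurrence is solved by u_k = k/147, giving u_114 = 114/147 = 38/49.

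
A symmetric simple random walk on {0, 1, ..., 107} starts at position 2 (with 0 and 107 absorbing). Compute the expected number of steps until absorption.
E[τ | X_0 = 2] = 210

Let v_k = E[τ | X_0 = k]. Boundary: v_0 = v_107 = 0. Recurrence: v_k = 1 + (v_{k-1} + v_{k+1})/2 for 1 ≤ k ≤ 106. The particular solution to v_k − (v_{k-1} + v_{k+1})/2 = 1 is v_k = −k^2. Adding homogeneous solution A + B k and matching boundaries gives v_k = k (107 − k). Substituting k = 2: v_2 = 2 · 105 = 210.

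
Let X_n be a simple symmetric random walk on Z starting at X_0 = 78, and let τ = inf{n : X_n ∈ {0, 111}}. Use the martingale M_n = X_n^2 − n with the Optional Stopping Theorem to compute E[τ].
E[τ] = 2574

M_n = X_n^2 − n is a martingale (since E[X_{n+1}^2 | F_n] = X_n^2 + 1). By OST (τ has finite mean in a bounded region), E[M_τ] = E[M_0] = X_0^2 − 0 = 78^2 = 6084. Also E[M_τ] = E[X_τ^2] − E[τ]. The walk exits at 0 or 111, with P(hit 111 first) = 78/111, so E[X_τ^2] = 111^2 · 78/111 + 0 = 8658. Thus E[τ] = E[X_τ^2] − E[M_τ] = 8658 − 6084 = 2574 = 78(111 − 78) = 2574.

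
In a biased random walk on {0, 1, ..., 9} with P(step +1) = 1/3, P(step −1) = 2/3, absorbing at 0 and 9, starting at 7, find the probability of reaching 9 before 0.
P(hit 9 before 0) = (1 − (2)^7) / (1 − (2)^9) = 127/511

Let u_k denote P(reach 9 before 0 | start at k). Boundary: u_0 = 0, u_9 = 1. Recurrence: u_k = 1/3·u_{k+1} + 2/3·u_{k-1} for 1 ≤ k ≤ 8. Try u_k = A + B·r^k with r = q/p = (2/3)/(1/3) = 2. Substitution satisfies the recurrence; boundary conditions give:
  u_k = (1 − r^k) / (1 − r^N) = (1 − (2)^7) / (1 − (2)^9) = 127/511.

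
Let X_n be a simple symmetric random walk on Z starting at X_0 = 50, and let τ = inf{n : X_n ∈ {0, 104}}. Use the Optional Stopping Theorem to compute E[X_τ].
E[X_τ] = 50

X_n is a martingale and τ is a bounded-mean stopping time (indeed τ is finite a.s. with bounded expectation since the walk is in a bounded region). By the OST, E[X_τ] = E[X_0] = 50. Equivalently: E[X_τ] = 104 · P(hit 104 first) + 0 · P(hit 0 first) = 104 · (50/104) = 50.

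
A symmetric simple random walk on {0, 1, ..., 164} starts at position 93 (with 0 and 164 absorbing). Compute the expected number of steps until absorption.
E[τ | X_0 = 93] = 6603

Let v_k = E[τ | X_0 = k]. Boundary: v_0 = v_164 = 0. Recurrence: v_k = 1 + (v_{k-1} + v_{k+1})/2 for 1 ≤ k ≤ 163. The particular solution to v_k − (v_{k-1} + v_{k+1})/2 = 1 is v_k = −k^2. Adding homogeneous solution A + B k and matching boundaries gives v_k = k (164 − k). Substituting k = 93: v_93 = 93 · 71 = 6603.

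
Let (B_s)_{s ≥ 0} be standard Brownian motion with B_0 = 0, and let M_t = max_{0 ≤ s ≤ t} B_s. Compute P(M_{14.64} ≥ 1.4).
P(M_{14.64} ≥ 1.4) = 2·P(B_{14.64} ≥ 1.4) = 2(1 − Φ(1.4/√14.64)) ≈ 0.7144

By the reflection principle for Brownian motion, P(M_t ≥ a) = 2 · P(B_t ≥ a) for a ≥ 0. Since B_t ~ N(0, t), P(B_t ≥ 1.4) = 1 − Φ(1.4/√t) = 1 − Φ(1.4/√14.64) = 1 − Φ(0.3659). So
  P(M_{14.64} ≥ 1.4) = 2(1 − Φ(0.3659)) ≈ 0.7144.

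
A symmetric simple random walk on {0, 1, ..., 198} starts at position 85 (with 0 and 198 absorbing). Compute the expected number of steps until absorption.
E[τ | X_0 = 85] = 9605

Let v_k = E[τ | X_0 = k]. Boundary: v_0 = v_198 = 0. Recurrence: v_k = 1 + (v_{k-1} + v_{k+1})/2 for 1 ≤ k ≤ 197. The particular solution to v_k − (v_{k-1} + v_{k+1})/2 = 1 is v_k = −k^2. Adding homogeneous solution A + B k and matching boundaries gives v_k = k (198 − k). Substituting k = 85: v_85 = 85 · 113 = 9605.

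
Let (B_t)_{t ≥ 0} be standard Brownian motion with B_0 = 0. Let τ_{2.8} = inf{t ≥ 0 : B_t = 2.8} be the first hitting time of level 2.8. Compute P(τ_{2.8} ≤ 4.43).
P(τ_{2.8} ≤ 4.43) = 2(1 − Φ(2.8/√4.43)) = 2(1 − Φ(1.3303)) ≈ 0.1834

By the reflection principle for standard BM, P(τ_b ≤ t) = 2 · P(B_t ≥ b). Since B_t ~ N(0, t), P(B_t ≥ 2.8) = 1 − Φ(2.8/√t) = 1 − Φ(2.8/√4.43) = 1 − Φ(1.3303) ≈ 0.09171. Doubling: P(τ_{2.8} ≤ 4.43) ≈ 2 · 0.09171 = 0.18342 ≈ 0.1834.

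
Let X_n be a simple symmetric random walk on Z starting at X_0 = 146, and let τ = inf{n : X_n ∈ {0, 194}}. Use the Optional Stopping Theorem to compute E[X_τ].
E[X_τ] = 146

X_n is a martingale and τ is a bounded-mean stopping time (indeed τ is finite a.s. with bounded expectation since the walk is in a bounded region). By the OST, E[X_τ] = E[X_0] = 146. Equivalently: E[X_τ] = 194 · P(hit 194 first) + 0 · P(hit 0 first) = 194 · (146/194) = 146.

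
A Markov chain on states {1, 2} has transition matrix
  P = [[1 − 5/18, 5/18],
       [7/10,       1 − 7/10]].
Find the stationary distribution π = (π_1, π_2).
π_1 = 63/88, π_2 = 25/88

Solve πP = π with π_1 + π_2 = 1. From πP = π: π_1 · (1 − 5/18) + π_2 · 7/10 = π_1 ⇒ π_2 · 7/10 = π_1 · 5/18 ⇒ π_2/π_1 = (5/18)/(7/10) = 25/63. Together with π_1 + π_2 = 1:
  π_1 = (7/10)/(5/18 + 7/10) = (7/10)/(44/45) = 63/88,
  π_2 = (5/18)/(5/18 + 7/10) = (5/18)/(44/45) = 25/88.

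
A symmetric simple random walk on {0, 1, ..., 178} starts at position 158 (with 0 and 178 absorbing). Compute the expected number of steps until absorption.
E[τ | X_0 = 158] = 3160

Let v_k = E[τ | X_0 = k]. Boundary: v_0 = v_178 = 0. Recurrence: v_k = 1 + (v_{k-1} + v_{k+1})/2 for 1 ≤ k ≤ 177. The particular solution to v_k − (v_{k-1} + v_{k+1})/2 = 1 is v_k = −k^2. Adding homogeneous solution A + B k and matching boundaries gives v_k = k (178 − k). Substituting k = 158: v_158 = 158 · 20 = 3160.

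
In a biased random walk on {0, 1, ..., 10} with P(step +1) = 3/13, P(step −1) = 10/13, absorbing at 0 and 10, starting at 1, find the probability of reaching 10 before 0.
P(hit 10 before 0) = (1 − (10/3)^1) / (1 − (10/3)^10) = 19683/1428562993

Let u_k denote P(reach 10 before 0 | start at k). Boundary: u_0 = 0, u_10 = 1. Recurrence: u_k = 3/13·u_{k+1} + 10/13·u_{k-1} for 1 ≤ k ≤ 9. Try u_k = A + B·r^k with r = q/p = (10/13)/(3/13) = 10/3. Substitution satisfies the recurrence; boundary conditions give:
  u_k = (1 − r^k) / (1 − r^N) = (1 − (10/3)^1) / (1 − (10/3)^10) = 19683/1428562993.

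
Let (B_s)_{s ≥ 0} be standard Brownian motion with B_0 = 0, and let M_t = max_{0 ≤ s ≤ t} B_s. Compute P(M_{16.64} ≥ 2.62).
P(M_{16.64} ≥ 2.62) = 2·P(B_{16.64} ≥ 2.62) = 2(1 − Φ(2.62/√16.64)) ≈ 0.5207

By the reflection principle for Brownian motion, P(M_t ≥ a) = 2 · P(B_t ≥ a) for a ≥ 0. Since B_t ~ N(0, t), P(B_t ≥ 2.62) = 1 − Φ(2.62/√t) = 1 − Φ(2.62/√16.64) = 1 − Φ(0.6423). So
  P(M_{16.64} ≥ 2.62) = 2(1 − Φ(0.6423)) ≈ 0.5207.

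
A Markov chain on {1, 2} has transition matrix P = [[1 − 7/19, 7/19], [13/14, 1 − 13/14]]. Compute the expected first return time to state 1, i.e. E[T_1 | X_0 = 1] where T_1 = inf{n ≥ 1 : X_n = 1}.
E[T_1 | X_0 = 1] = 1/π_1 = 345/247

For an irreducible recurrent Markov chain with stationary distribution π, E[T_i | X_0 = i] = 1/π_i (Kac's formula). Here π_1 = (13/14)/(7/19 + 13/14) = (13/14)/(345/266) = 247/345, so E[T_1 | X_0 = 1] = 1/π_1 = (7/19 + 13/14)/(13/14) = (345/266)/(13/14) = 345/247.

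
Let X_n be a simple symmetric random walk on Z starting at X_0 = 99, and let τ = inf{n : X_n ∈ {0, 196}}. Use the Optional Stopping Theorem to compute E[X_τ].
E[X_τ] = 99

X_n is a martingale and τ is a bounded-mean stopping time (indeed τ is finite a.s. with bounded expectation since the walk is in a bounded region). By the OST, E[X_τ] = E[X_0] = 99. Equivalently: E[X_τ] = 196 · P(hit 196 first) + 0 · P(hit 0 first) = 196 · (99/196) = 99.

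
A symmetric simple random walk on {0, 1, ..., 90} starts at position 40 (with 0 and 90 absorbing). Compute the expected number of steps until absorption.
E[τ | X_0 = 40] = 2000

Let v_k = E[τ | X_0 = k]. Boundary: v_0 = v_90 = 0. Recurrence: v_k = 1 + (v_{k-1} + v_{k+1})/2 for 1 ≤ k ≤ 89. The particular solution to v_k − (v_{k-1} + v_{k+1})/2 = 1 is v_k = −k^2. Adding homogeneous solution A + B k and matching boundaries gives v_k = k (90 − k). Substituting k = 40: v_40 = 40 · 50 = 2000.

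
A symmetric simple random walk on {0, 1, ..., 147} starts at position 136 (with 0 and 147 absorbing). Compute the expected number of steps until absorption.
E[τ | X_0 = 136] = 1496

Let v_k = E[τ | X_0 = k]. Boundary: v_0 = v_147 = 0. Recurrence: v_k = 1 + (v_{k-1} + v_{k+1})/2 for 1 ≤ k ≤ 146. The particular solution to v_k − (v_{k-1} + v_{k+1})/2 = 1 is v_k = −k^2. Adding homogeneous solution A + B k and matching boundaries gives v_k = k (147 − k). Substituting k = 136: v_136 = 136 · 11 = 1496.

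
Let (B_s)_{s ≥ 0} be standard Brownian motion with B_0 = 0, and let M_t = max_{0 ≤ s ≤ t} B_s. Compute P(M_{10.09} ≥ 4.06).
P(M_{10.09} ≥ 4.06) = 2·P(B_{10.09} ≥ 4.06) = 2(1 − Φ(4.06/√10.09)) ≈ 0.2012

By the reflection principle for Brownian motion, P(M_t ≥ a) = 2 · P(B_t ≥ a) for a ≥ 0. Since B_t ~ N(0, t), P(B_t ≥ 4.06) = 1 − Φ(4.06/√t) = 1 − Φ(4.06/√10.09) = 1 − Φ(1.2781). So
  P(M_{10.09} ≥ 4.06) = 2(1 − Φ(1.2781)) ≈ 0.2012.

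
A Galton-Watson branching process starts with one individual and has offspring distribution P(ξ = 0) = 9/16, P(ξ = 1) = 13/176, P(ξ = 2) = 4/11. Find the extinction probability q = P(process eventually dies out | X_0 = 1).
q = 1

Mean offspring μ = 0·9/16 + 1·13/176 + 2·4/11 = 141/176 ≤ 1. For μ ≤ 1 with offspring not concentrated at 1, the Galton-Watson process goes extinct almost surely, so q = 1.
(Algebraic check: The pgf is f(s) = 9/16 + 13/176·s + 4/11·s². The extinction probability q is the smallest fixed point of f in [0, 1]. Setting s = f(s):
  4/11·s² + (13/176 − 1)·s + 9/16 = 0
  4/11·s² − (9/16 + 4/11)·s + 9/16 = 0
which factors as (s − 1)·(4/11·s − 9/16) = 0, giving roots s = 1 and s = (9/16)/(4/11) = 99/64. Since 99/64 ≥ 1, the smallest root in [0, 1] is s = 1.)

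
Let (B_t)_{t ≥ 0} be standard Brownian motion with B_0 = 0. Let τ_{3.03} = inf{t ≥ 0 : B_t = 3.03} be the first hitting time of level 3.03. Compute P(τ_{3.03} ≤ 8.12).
P(τ_{3.03} ≤ 8.12) = 2(1 − Φ(3.03/√8.12)) = 2(1 − Φ(1.0633)) ≈ 0.2876

By the reflection principle for standard BM, P(τ_b ≤ t) = 2 · P(B_t ≥ b). Since B_t ~ N(0, t), P(B_t ≥ 3.03) = 1 − Φ(3.03/√t) = 1 − Φ(3.03/√8.12) = 1 − Φ(1.0633) ≈ 0.14382. Doubling: P(τ_{3.03} ≤ 8.12) ≈ 2 · 0.14382 = 0.28764 ≈ 0.2876.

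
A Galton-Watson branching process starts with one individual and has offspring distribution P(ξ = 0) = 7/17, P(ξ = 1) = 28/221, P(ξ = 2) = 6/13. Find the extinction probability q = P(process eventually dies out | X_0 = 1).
q = 91/102

The pgf is f(s) = 7/17 + 28/221·s + 6/13·s². The extinction probability q is the smallest fixed point of f in [0, 1]. Setting s = f(s):
  6/13·s² + (28/221 − 1)·s + 7/17 = 0
  6/13·s² − (7/17 + 6/13)·s + 7/17 = 0
which factors as (s − 1)·(6/13·s − 7/17) = 0, giving roots s = 1 and s = (7/17)/(6/13) = 91/102.
Mean offspring μ = 28/221 + 2·6/13 = 232/221 > 1 (supercritical), so q < 1. The extinction probability is the smaller root: q = (7/17)/(6/13) = 91/102.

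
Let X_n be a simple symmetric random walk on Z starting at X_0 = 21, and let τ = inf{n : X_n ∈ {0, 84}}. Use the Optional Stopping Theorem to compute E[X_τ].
E[X_τ] = 21

X_n is a martingale and τ is a bounded-mean stopping time (indeed τ is finite a.s. with bounded expectation since the walk is in a bounded region). By the OST, E[X_τ] = E[X_0] = 21. Equivalently: E[X_τ] = 84 · P(hit 84 first) + 0 · P(hit 0 first) = 84 · (21/84) = 21.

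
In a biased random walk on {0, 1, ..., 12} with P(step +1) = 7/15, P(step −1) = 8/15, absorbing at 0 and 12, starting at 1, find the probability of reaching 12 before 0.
P(hit 12 before 0) = (1 − (8/7)^1) / (1 − (8/7)^12) = 1977326743/54878189535

Let u_k denote P(reach 12 before 0 | start at k). Boundary: u_0 = 0, u_12 = 1. Recurrence: u_k = 7/15·u_{k+1} + 8/15·u_{k-1} for 1 ≤ k ≤ 11. Try u_k = A + B·r^k with r = q/p = (8/15)/(7/15) = 8/7. Substitution satisfies the recurrence; boundary conditions give:
  u_k = (1 − r^k) / (1 − r^N) = (1 − (8/7)^1) / (1 − (8/7)^12) = 1977326743/54878189535.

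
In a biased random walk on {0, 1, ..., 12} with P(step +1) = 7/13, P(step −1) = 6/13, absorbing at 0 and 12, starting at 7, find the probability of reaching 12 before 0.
P(hit 12 before 0) = (1 − (6/7)^7) / (1 − (6/7)^12) = 9136402849/11664504865

Let u_k denote P(reach 12 before 0 | start at k). Boundary: u_0 = 0, u_12 = 1. Recurrence: u_k = 7/13·u_{k+1} + 6/13·u_{k-1} for 1 ≤ k ≤ 11. Try u_k = A + B·r^k with r = q/p = (6/13)/(7/13) = 6/7. Substitution satisfies the recurrence; boundary conditions give:
  u_k = (1 − r^k) / (1 − r^N) = (1 − (6/7)^7) / (1 − (6/7)^12) = 9136402849/11664504865.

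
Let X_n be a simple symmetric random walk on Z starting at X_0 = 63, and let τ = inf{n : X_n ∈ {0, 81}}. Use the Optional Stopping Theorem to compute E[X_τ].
E[X_τ] = 63

X_n is a martingale and τ is a bounded-mean stopping time (indeed τ is finite a.s. with bounded expectation since the walk is in a bounded region). By the OST, E[X_τ] = E[X_0] = 63. Equivalently: E[X_τ] = 81 · P(hit 81 first) + 0 · P(hit 0 first) = 81 · (63/81) = 63.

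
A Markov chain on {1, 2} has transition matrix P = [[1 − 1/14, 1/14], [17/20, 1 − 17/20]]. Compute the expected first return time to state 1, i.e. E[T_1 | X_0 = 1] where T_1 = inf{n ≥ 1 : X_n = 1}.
E[T_1 | X_0 = 1] = 1/π_1 = 129/119

For an irreducible recurrent Markov chain with stationary distribution π, E[T_i | X_0 = i] = 1/π_i (Kac's formula). Here π_1 = (17/20)/(1/14 + 17/20) = (17/20)/(129/140) = 119/129, so E[T_1 | X_0 = 1] = 1/π_1 = (1/14 + 17/20)/(17/20) = (129/140)/(17/20) = 129/119.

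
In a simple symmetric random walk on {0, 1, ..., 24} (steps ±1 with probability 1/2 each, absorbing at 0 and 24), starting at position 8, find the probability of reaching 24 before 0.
P(hit 24 before 0) = 8/24 = 1/3

Let u_k = P(hit 24 before 0 | start at k). Then u_0 = 0, u_24 = 1, and u_k = u_{k-1}/2 + u_{k+1}/2 for 1 ≤ k ≤ 23. This harmonic recurrence is solved by u_k = k/24, giving u_8 = 8/24 = 1/3.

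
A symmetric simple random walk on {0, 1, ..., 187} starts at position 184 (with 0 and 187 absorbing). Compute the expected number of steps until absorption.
E[τ | X_0 = 184] = 552

Let v_k = E[τ | X_0 = k]. Boundary: v_0 = v_187 = 0. Recurrence: v_k = 1 + (v_{k-1} + v_{k+1})/2 for 1 ≤ k ≤ 186. The particular solution to v_k − (v_{k-1} + v_{k+1})/2 = 1 is v_k = −k^2. Adding homogeneous solution A + B k and matching boundaries gives v_k = k (187 − k). Substituting k = 184: v_184 = 184 · 3 = 552.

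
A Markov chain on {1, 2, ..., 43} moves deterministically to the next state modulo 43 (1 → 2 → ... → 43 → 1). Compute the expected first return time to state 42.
E[T_42 | X_0 = 42] = 43

The chain cycles deterministically, so starting at state 42 it returns in exactly 43 steps. Equivalently, the stationary distribution is uniform π_j = 1/43 for every state j, so by Kac's formula E[T_42] = 1/π_42 = 43.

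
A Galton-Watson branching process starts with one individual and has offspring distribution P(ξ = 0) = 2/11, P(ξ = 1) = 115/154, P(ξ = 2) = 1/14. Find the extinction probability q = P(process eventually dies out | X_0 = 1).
q = 1

Mean offspring μ = 0·2/11 + 1·115/154 + 2·1/14 = 137/154 ≤ 1. For μ ≤ 1 with offspring not concentrated at 1, the Galton-Watson process goes extinct almost surely, so q = 1.
(Algebraic check: The pgf is f(s) = 2/11 + 115/154·s + 1/14·s². The extinction probability q is the smallest fixed point of f in [0, 1]. Setting s = f(s):
  1/14·s² + (115/154 − 1)·s + 2/11 = 0
  1/14·s² − (2/11 + 1/14)·s + 2/11 = 0
which factors as (s − 1)·(1/14·s − 2/11) = 0, giving roots s = 1 and s = (2/11)/(1/14) = 28/11. Since 28/11 ≥ 1, the smallest root in [0, 1] is s = 1.)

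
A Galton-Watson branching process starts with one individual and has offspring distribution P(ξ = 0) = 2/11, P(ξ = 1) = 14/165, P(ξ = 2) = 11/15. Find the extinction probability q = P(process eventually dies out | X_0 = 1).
q = 30/121

The pgf is f(s) = 2/11 + 14/165·s + 11/15·s². The extinction probability q is the smallest fixed point of f in [0, 1]. Setting s = f(s):
  11/15·s² + (14/165 − 1)·s + 2/11 = 0
  11/15·s² − (2/11 + 11/15)·s + 2/11 = 0
which factors as (s − 1)·(11/15·s − 2/11) = 0, giving roots s = 1 and s = (2/11)/(11/15) = 30/121.
Mean offspring μ = 14/165 + 2·11/15 = 256/165 > 1 (supercritical), so q < 1. The extinction probability is the smaller root: q = (2/11)/(11/15) = 30/121.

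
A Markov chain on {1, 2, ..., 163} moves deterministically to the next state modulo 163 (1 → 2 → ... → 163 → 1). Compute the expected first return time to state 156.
E[T_156 | X_0 = 156] = 163

The chain cycles deterministically, so starting at state 156 it returns in exactly 163 steps. Equivalently, the stationary distribution is uniform π_j = 1/163 for every state j, so by Kac's formula E[T_156] = 1/π_156 = 163.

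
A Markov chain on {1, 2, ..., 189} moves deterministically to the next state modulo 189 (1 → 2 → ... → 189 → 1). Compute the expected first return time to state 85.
E[T_85 | X_0 = 85] = 189

The chain cycles deterministically, so starting at state 85 it returns in exactly 189 steps. Equivalently, the stationary distribution is uniform π_j = 1/189 for every state j, so by Kac's formula E[T_85] = 1/π_85 = 189.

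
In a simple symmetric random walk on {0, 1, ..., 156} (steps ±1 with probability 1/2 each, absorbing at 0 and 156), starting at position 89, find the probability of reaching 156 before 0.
P(hit 156 before 0) = 89/156

Let u_k = P(hit 156 before 0 | start at k). Then u_0 = 0, u_156 = 1, and u_k = u_{k-1}/2 + u_{k+1}/2 for 1 ≤ k ≤ 155. This harmonic recurrence is solved by u_k = k/156, giving u_89 = 89/156.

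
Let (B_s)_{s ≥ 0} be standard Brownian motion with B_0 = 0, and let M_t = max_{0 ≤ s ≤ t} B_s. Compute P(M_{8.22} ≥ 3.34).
P(M_{8.22} ≥ 3.34) = 2·P(B_{8.22} ≥ 3.34) = 2(1 − Φ(3.34/√8.22)) ≈ 0.2440

By the reflection principle for Brownian motion, P(M_t ≥ a) = 2 · P(B_t ≥ a) for a ≥ 0. Since B_t ~ N(0, t), P(B_t ≥ 3.34) = 1 − Φ(3.34/√t) = 1 − Φ(3.34/√8.22) = 1 − Φ(1.1650). So
  P(M_{8.22} ≥ 3.34) = 2(1 − Φ(1.1650)) ≈ 0.2440.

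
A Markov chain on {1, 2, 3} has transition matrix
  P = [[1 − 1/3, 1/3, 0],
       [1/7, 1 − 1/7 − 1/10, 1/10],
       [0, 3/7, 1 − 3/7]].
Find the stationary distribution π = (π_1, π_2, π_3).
π = (90/349, 210/349, 49/349)

This is a birth-death chain on three states, which satisfies detailed balance: π_1 · P_{12} = π_2 · P_{21} and π_2 · P_{23} = π_3 · P_{32}.
From π_1 · 1/3 = π_2 · 1/7: π_2/π_1 = (1/3)/(1/7) = 7/3.
From π_2 · 1/10 = π_3 · 3/7: π_3/π_2 = (1/10)/(3/7) = 7/30.
Take π_1 proportional to 1; then unnormalized π = (1, 7/3, 49/90). Normalize by dividing by the sum 349/90:
  π = (90/349, 210/349, 49/349).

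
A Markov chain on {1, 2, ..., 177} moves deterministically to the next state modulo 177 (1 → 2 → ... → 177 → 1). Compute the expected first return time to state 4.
E[T_4 | X_0 = 4] = 177

The chain cycles deterministically, so starting at state 4 it returns in exactly 177 steps. Equivalently, the stationary distribution is uniform π_j = 1/177 for every state j, so by Kac's formula E[T_4] = 1/π_4 = 177.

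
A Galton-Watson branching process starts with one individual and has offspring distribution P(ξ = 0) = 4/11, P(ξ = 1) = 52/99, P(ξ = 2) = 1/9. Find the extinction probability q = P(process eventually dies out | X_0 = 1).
q = 1

Mean offspring μ = 0·4/11 + 1·52/99 + 2·1/9 = 74/99 ≤ 1. For μ ≤ 1 with offspring not concentrated at 1, the Galton-Watson process goes extinct almost surely, so q = 1.
(Algebraic check: The pgf is f(s) = 4/11 + 52/99·s + 1/9·s². The extinction probability q is the smallest fixed point of f in [0, 1]. Setting s = f(s):
  1/9·s² + (52/99 − 1)·s + 4/11 = 0
  1/9·s² − (4/11 + 1/9)·s + 4/11 = 0
which factors as (s − 1)·(1/9·s − 4/11) = 0, giving roots s = 1 and s = (4/11)/(1/9) = 36/11. Since 36/11 ≥ 1, the smallest root in [0, 1] is s = 1.)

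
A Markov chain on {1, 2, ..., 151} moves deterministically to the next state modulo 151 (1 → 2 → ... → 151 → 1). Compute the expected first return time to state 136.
E[T_136 | X_0 = 136] = 151

The chain cycles deterministically, so starting at state 136 it returns in exactly 151 steps. Equivalently, the stationary distribution is uniform π_j = 1/151 for every state j, so by Kac's formula E[T_136] = 1/π_136 = 151.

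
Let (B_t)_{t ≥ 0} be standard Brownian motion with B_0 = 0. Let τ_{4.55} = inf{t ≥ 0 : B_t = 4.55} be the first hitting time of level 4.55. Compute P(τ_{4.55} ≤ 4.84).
P(τ_{4.55} ≤ 4.84) = 2(1 − Φ(4.55/√4.84)) = 2(1 − Φ(2.0682)) ≈ 0.0386

By the reflection principle for standard BM, P(τ_b ≤ t) = 2 · P(B_t ≥ b). Since B_t ~ N(0, t), P(B_t ≥ 4.55) = 1 − Φ(4.55/√t) = 1 − Φ(4.55/√4.84) = 1 − Φ(2.0682) ≈ 0.01931. Doubling: P(τ_{4.55} ≤ 4.84) ≈ 2 · 0.01931 = 0.03862 ≈ 0.0386.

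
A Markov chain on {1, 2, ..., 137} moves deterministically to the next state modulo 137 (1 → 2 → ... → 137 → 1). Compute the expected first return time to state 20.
E[T_20 | X_0 = 20] = 137

The chain cycles deterministically, so starting at state 20 it returns in exactly 137 steps. Equivalently, the stationary distribution is uniform π_j = 1/137 for every state j, so by Kac's formula E[T_20] = 1/π_20 = 137.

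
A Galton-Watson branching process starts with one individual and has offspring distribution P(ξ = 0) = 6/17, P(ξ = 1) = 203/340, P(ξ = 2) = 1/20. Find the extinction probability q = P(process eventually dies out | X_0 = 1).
q = 1

Mean offspring μ = 0·6/17 + 1·203/340 + 2·1/20 = 237/340 ≤ 1. For μ ≤ 1 with offspring not concentrated at 1, the Galton-Watson process goes extinct almost surely, so q = 1.
(Algebraic check: The pgf is f(s) = 6/17 + 203/340·s + 1/20·s². The extinction probability q is the smallest fixed point of f in [0, 1]. Setting s = f(s):
  1/20·s² + (203/340 − 1)·s + 6/17 = 0
  1/20·s² − (6/17 + 1/20)·s + 6/17 = 0
which factors as (s − 1)·(1/20·s − 6/17) = 0, giving roots s = 1 and s = (6/17)/(1/20) = 120/17. Since 120/17 ≥ 1, the smallest root in [0, 1] is s = 1.)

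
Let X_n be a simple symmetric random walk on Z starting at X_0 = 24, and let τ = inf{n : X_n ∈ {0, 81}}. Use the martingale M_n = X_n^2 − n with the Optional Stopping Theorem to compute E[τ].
E[τ] = 1368

M_n = X_n^2 − n is a martingale (since E[X_{n+1}^2 | F_n] = X_n^2 + 1). By OST (τ has finite mean in a bounded region), E[M_τ] = E[M_0] = X_0^2 − 0 = 24^2 = 576. Also E[M_τ] = E[X_τ^2] − E[τ]. The walk exits at 0 or 81, with P(hit 81 first) = 24/81, so E[X_τ^2] = 81^2 · 24/81 + 0 = 1944. Thus E[τ] = E[X_τ^2] − E[M_τ] = 1944 − 576 = 1368 = 24(81 − 24) = 1368.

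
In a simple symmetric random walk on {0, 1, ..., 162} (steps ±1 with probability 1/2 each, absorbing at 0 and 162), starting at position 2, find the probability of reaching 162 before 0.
P(hit 162 before 0) = 2/162 = 1/81

Let u_k = P(hit 162 before 0 | start at k). Then u_0 = 0, u_162 = 1, and u_k = u_{k-1}/2 + u_{k+1}/2 for 1 ≤ k ≤ 161. This harmonic recurrence is solved by u_k = k/162, giving u_2 = 2/162 = 1/81.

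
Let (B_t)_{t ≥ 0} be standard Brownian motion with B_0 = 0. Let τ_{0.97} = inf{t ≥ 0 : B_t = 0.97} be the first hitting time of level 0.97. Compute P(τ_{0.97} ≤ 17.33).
P(τ_{0.97} ≤ 17.33) = 2(1 − Φ(0.97/√17.33)) = 2(1 − Φ(0.2330)) ≈ 0.8158

By the reflection principle for standard BM, P(τ_b ≤ t) = 2 · P(B_t ≥ b). Since B_t ~ N(0, t), P(B_t ≥ 0.97) = 1 − Φ(0.97/√t) = 1 − Φ(0.97/√17.33) = 1 − Φ(0.2330) ≈ 0.40788. Doubling: P(τ_{0.97} ≤ 17.33) ≈ 2 · 0.40788 = 0.81576 ≈ 0.8158.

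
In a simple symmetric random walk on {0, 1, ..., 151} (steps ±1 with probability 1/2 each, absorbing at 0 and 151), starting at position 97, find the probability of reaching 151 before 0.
P(hit 151 before 0) = 97/151

Let u_k = P(hit 151 before 0 | start at k). Then u_0 = 0, u_151 = 1, and u_k = u_{k-1}/2 + u_{k+1}/2 for 1 ≤ k ≤ 150. This harmonic recurrence is solved by u_k = k/151, giving u_97 = 97/151.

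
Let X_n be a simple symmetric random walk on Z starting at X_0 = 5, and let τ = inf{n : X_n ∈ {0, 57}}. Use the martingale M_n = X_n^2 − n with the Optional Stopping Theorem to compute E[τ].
E[τ] = 260

M_n = X_n^2 − n is a martingale (since E[X_{n+1}^2 | F_n] = X_n^2 + 1). By OST (τ has finite mean in a bounded region), E[M_τ] = E[M_0] = X_0^2 − 0 = 5^2 = 25. Also E[M_τ] = E[X_τ^2] − E[τ]. The walk exits at 0 or 57, with P(hit 57 first) = 5/57, so E[X_τ^2] = 57^2 · 5/57 + 0 = 285. Thus E[τ] = E[X_τ^2] − E[M_τ] = 285 − 25 = 260 = 5(57 − 5) = 260.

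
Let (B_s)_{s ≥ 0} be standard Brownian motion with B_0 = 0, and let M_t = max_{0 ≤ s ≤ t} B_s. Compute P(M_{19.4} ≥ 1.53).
P(M_{19.4} ≥ 1.53) = 2·P(B_{19.4} ≥ 1.53) = 2(1 − Φ(1.53/√19.4)) ≈ 0.7283

By the reflection principle for Brownian motion, P(M_t ≥ a) = 2 · P(B_t ≥ a) for a ≥ 0. Since B_t ~ N(0, t), P(B_t ≥ 1.53) = 1 − Φ(1.53/√t) = 1 − Φ(1.53/√19.4) = 1 − Φ(0.3474). So
  P(M_{19.4} ≥ 1.53) = 2(1 − Φ(0.3474)) ≈ 0.7283.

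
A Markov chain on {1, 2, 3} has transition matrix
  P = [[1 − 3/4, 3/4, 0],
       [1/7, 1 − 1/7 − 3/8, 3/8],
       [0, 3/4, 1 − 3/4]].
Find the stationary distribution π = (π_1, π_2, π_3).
π = (8/71, 42/71, 21/71)

This is a birth-death chain on three states, which satisfies detailed balance: π_1 · P_{12} = π_2 · P_{21} and π_2 · P_{23} = π_3 · P_{32}.
From π_1 · 3/4 = π_2 · 1/7: π_2/π_1 = (3/4)/(1/7) = 21/4.
From π_2 · 3/8 = π_3 · 3/4: π_3/π_2 = (3/8)/(3/4) = 1/2.
Take π_1 proportional to 1; then unnormalized π = (1, 21/4, 21/8). Normalize by dividing by the sum 71/8:
  π = (8/71, 42/71, 21/71).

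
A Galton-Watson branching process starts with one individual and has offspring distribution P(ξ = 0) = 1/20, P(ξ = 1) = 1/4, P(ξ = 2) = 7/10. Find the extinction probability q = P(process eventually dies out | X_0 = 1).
q = 1/14

The pgf is f(s) = 1/20 + 1/4·s + 7/10·s². The extinction probability q is the smallest fixed point of f in [0, 1]. Setting s = f(s):
  7/10·s² + (1/4 − 1)·s + 1/20 = 0
  7/10·s² − (1/20 + 7/10)·s + 1/20 = 0
which factors as (s − 1)·(7/10·s − 1/20) = 0, giving roots s = 1 and s = (1/20)/(7/10) = 1/14.
Mean offspring μ = 1/4 + 2·7/10 = 33/20 > 1 (supercritical), so q < 1. The extinction probability is the smaller root: q = (1/20)/(7/10) = 1/14.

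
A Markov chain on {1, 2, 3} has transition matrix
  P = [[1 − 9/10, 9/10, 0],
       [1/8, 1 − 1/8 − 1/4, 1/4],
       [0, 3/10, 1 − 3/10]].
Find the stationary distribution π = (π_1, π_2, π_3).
π = (5/71, 36/71, 30/71)

This is a birth-death chain on three states, which satisfies detailed balance: π_1 · P_{12} = π_2 · P_{21} and π_2 · P_{23} = π_3 · P_{32}.
From π_1 · 9/10 = π_2 · 1/8: π_2/π_1 = (9/10)/(1/8) = 36/5.
From π_2 · 1/4 = π_3 · 3/10: π_3/π_2 = (1/4)/(3/10) = 5/6.
Take π_1 proportional to 1; then unnormalized π = (1, 36/5, 6). Normalize by dividing by the sum 71/5:
  π = (5/71, 36/71, 30/71).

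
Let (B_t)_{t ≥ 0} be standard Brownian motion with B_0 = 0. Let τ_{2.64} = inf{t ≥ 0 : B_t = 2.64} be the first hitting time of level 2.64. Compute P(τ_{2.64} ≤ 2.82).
P(τ_{2.64} ≤ 2.82) = 2(1 − Φ(2.64/√2.82)) = 2(1 − Φ(1.5721)) ≈ 0.1159

By the reflection principle for standard BM, P(τ_b ≤ t) = 2 · P(B_t ≥ b). Since B_t ~ N(0, t), P(B_t ≥ 2.64) = 1 − Φ(2.64/√t) = 1 − Φ(2.64/√2.82) = 1 − Φ(1.5721) ≈ 0.05796. Doubling: P(τ_{2.64} ≤ 2.82) ≈ 2 · 0.05796 = 0.11592 ≈ 0.1159.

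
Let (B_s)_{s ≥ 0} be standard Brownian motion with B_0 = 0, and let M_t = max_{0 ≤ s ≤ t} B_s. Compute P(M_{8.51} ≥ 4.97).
P(M_{8.51} ≥ 4.97) = 2·P(B_{8.51} ≥ 4.97) = 2(1 − Φ(4.97/√8.51)) ≈ 0.0884

By the reflection principle for Brownian motion, P(M_t ≥ a) = 2 · P(B_t ≥ a) for a ≥ 0. Since B_t ~ N(0, t), P(B_t ≥ 4.97) = 1 − Φ(4.97/√t) = 1 − Φ(4.97/√8.51) = 1 − Φ(1.7037). So
  P(M_{8.51} ≥ 4.97) = 2(1 − Φ(1.7037)) ≈ 0.0884.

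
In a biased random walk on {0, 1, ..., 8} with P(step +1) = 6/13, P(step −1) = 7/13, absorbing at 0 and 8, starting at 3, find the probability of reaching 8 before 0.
P(hit 8 before 0) = (1 − (7/6)^3) / (1 − (7/6)^8) = 987552/4085185

Let u_k denote P(reach 8 before 0 | start at k). Boundary: u_0 = 0, u_8 = 1. Recurrence: u_k = 6/13·u_{k+1} + 7/13·u_{k-1} for 1 ≤ k ≤ 7. Try u_k = A + B·r^k with r = q/p = (7/13)/(6/13) = 7/6. Substitution satisfies the recurrence; boundary conditions give:
  u_k = (1 − r^k) / (1 − r^N) = (1 − (7/6)^3) / (1 − (7/6)^8) = 987552/4085185.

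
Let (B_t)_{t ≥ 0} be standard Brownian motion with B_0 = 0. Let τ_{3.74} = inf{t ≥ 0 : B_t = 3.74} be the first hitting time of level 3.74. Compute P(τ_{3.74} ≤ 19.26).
P(τ_{3.74} ≤ 19.26) = 2(1 − Φ(3.74/√19.26)) = 2(1 − Φ(0.8522)) ≈ 0.3941

By the reflection principle for standard BM, P(τ_b ≤ t) = 2 · P(B_t ≥ b). Since B_t ~ N(0, t), P(B_t ≥ 3.74) = 1 − Φ(3.74/√t) = 1 − Φ(3.74/√19.26) = 1 − Φ(0.8522) ≈ 0.19705. Doubling: P(τ_{3.74} ≤ 19.26) ≈ 2 · 0.19705 = 0.39410 ≈ 0.3941.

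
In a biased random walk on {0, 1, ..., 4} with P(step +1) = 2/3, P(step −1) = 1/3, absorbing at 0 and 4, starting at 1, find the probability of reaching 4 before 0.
P(hit 4 before 0) = (1 − (1/2)^1) / (1 − (1/2)^4) = 8/15

Let u_k denote P(reach 4 before 0 | start at k). Boundary: u_0 = 0, u_4 = 1. Recurrence: u_k = 2/3·u_{k+1} + 1/3·u_{k-1} for 1 ≤ k ≤ 3. Try u_k = A + B·r^k with r = q/p = (1/3)/(2/3) = 1/2. Substitution satisfies the recurrence; boundary conditions give:
  u_k = (1 − r^k) / (1 − r^N) = (1 − (1/2)^1) / (1 − (1/2)^4) = 8/15.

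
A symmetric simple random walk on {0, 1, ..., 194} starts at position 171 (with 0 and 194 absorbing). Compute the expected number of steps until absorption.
E[τ | X_0 = 171] = 3933

Let v_k = E[τ | X_0 = k]. Boundary: v_0 = v_194 = 0. Recurrence: v_k = 1 + (v_{k-1} + v_{k+1})/2 for 1 ≤ k ≤ 193. The particular solution to v_k − (v_{k-1} + v_{k+1})/2 = 1 is v_k = −k^2. Adding homogeneous solution A + B k and matching boundaries gives v_k = k (194 − k). Substituting k = 171: v_171 = 171 · 23 = 3933.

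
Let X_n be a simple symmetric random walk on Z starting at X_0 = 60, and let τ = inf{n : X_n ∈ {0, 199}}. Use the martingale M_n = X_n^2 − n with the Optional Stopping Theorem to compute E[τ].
E[τ] = 8340

M_n = X_n^2 − n is a martingale (since E[X_{n+1}^2 | F_n] = X_n^2 + 1). By OST (τ has finite mean in a bounded region), E[M_τ] = E[M_0] = X_0^2 − 0 = 60^2 = 3600. Also E[M_τ] = E[X_τ^2] − E[τ]. The walk exits at 0 or 199, with P(hit 199 first) = 60/199, so E[X_τ^2] = 199^2 · 60/199 + 0 = 11940. Thus E[τ] = E[X_τ^2] − E[M_τ] = 11940 − 3600 = 8340 = 60(199 − 60) = 8340.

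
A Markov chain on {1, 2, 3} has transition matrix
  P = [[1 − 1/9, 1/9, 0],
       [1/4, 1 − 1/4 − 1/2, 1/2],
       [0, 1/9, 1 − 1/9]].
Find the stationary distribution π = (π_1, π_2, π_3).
π = (9/31, 4/31, 18/31)

This is a birth-death chain on three states, which satisfies detailed balance: π_1 · P_{12} = π_2 · P_{21} and π_2 · P_{23} = π_3 · P_{32}.
From π_1 · 1/9 = π_2 · 1/4: π_2/π_1 = (1/9)/(1/4) = 4/9.
From π_2 · 1/2 = π_3 · 1/9: π_3/π_2 = (1/2)/(1/9) = 9/2.
Take π_1 proportional to 1; then unnormalized π = (1, 4/9, 2). Normalize by dividing by the sum 31/9:
  π = (9/31, 4/31, 18/31).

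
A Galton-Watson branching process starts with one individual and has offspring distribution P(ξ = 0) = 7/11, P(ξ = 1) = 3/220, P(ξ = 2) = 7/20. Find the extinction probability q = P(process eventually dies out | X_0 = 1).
q = 1

Mean offspring μ = 0·7/11 + 1·3/220 + 2·7/20 = 157/220 ≤ 1. For μ ≤ 1 with offspring not concentrated at 1, the Galton-Watson process goes extinct almost surely, so q = 1.
(Algebraic check: The pgf is f(s) = 7/11 + 3/220·s + 7/20·s². The extinction probability q is the smallest fixed point of f in [0, 1]. Setting s = f(s):
  7/20·s² + (3/220 − 1)·s + 7/11 = 0
  7/20·s² − (7/11 + 7/20)·s + 7/11 = 0
which factors as (s − 1)·(7/20·s − 7/11) = 0, giving roots s = 1 and s = (7/11)/(7/20) = 20/11. Since 20/11 ≥ 1, the smallest root in [0, 1] is s = 1.)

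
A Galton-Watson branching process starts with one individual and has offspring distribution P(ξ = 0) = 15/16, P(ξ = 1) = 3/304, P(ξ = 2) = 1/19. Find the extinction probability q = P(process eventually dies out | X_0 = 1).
q = 1

Mean offspring μ = 0·15/16 + 1·3/304 + 2·1/19 = 35/304 ≤ 1. For μ ≤ 1 with offspring not concentrated at 1, the Galton-Watson process goes extinct almost surely, so q = 1.
(Algebraic check: The pgf is f(s) = 15/16 + 3/304·s + 1/19·s². The extinction probability q is the smallest fixed point of f in [0, 1]. Setting s = f(s):
  1/19·s² + (3/304 − 1)·s + 15/16 = 0
  1/19·s² − (15/16 + 1/19)·s + 15/16 = 0
which factors as (s − 1)·(1/19·s − 15/16) = 0, giving roots s = 1 and s = (15/16)/(1/19) = 285/16. Since 285/16 ≥ 1, the smallest root in [0, 1] is s = 1.)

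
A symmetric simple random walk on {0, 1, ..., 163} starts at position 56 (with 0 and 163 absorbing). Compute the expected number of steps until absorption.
E[τ | X_0 = 56] = 5992

Let v_k = E[τ | X_0 = k]. Boundary: v_0 = v_163 = 0. Recurrence: v_k = 1 + (v_{k-1} + v_{k+1})/2 for 1 ≤ k ≤ 162. The particular solution to v_k − (v_{k-1} + v_{k+1})/2 = 1 is v_k = −k^2. Adding homogeneous solution A + B k and matching boundaries gives v_k = k (163 − k). Substituting k = 56: v_56 = 56 · 107 = 5992.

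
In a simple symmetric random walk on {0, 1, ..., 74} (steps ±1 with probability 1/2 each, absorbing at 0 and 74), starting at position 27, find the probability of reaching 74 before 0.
P(hit 74 before 0) = 27/74

Let u_k = P(hit 74 before 0 | start at k). Then u_0 = 0, u_74 = 1, and u_k = u_{k-1}/2 + u_{k+1}/2 for 1 ≤ k ≤ 73. This harmonic recurrence is solved by u_k = k/74, giving u_27 = 27/74.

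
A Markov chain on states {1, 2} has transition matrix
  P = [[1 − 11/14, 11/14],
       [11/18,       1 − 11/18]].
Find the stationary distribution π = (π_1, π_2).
π_1 = 7/16, π_2 = 9/16

Solve πP = π with π_1 + π_2 = 1. From πP = π: π_1 · (1 − 11/14) + π_2 · 11/18 = π_1 ⇒ π_2 · 11/18 = π_1 · 11/14 ⇒ π_2/π_1 = (11/14)/(11/18) = 9/7. Together with π_1 + π_2 = 1:
  π_1 = (11/18)/(11/14 + 11/18) = (11/18)/(88/63) = 7/16,
  π_2 = (11/14)/(11/14 + 11/18) = (11/14)/(88/63) = 9/16.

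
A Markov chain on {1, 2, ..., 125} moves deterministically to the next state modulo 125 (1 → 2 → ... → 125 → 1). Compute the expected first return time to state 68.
E[T_68 | X_0 = 68] = 125

The chain cycles deterministically, so starting at state 68 it returns in exactly 125 steps. Equivalently, the stationary distribution is uniform π_j = 1/125 for every state j, so by Kac's formula E[T_68] = 1/π_68 = 125.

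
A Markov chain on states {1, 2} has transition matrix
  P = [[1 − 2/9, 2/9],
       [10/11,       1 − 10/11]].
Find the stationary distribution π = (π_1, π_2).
π_1 = 45/56, π_2 = 11/56

Solve πP = π with π_1 + π_2 = 1. From πP = π: π_1 · (1 − 2/9) + π_2 · 10/11 = π_1 ⇒ π_2 · 10/11 = π_1 · 2/9 ⇒ π_2/π_1 = (2/9)/(10/11) = 11/45. Together with π_1 + π_2 = 1:
  π_1 = (10/11)/(2/9 + 10/11) = (10/11)/(112/99) = 45/56,
  π_2 = (2/9)/(2/9 + 10/11) = (2/9)/(112/99) = 11/56.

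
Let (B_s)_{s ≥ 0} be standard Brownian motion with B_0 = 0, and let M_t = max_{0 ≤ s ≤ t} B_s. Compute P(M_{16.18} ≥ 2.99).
P(M_{16.18} ≥ 2.99) = 2·P(B_{16.18} ≥ 2.99) = 2(1 − Φ(2.99/√16.18)) ≈ 0.4573

By the reflection principle for Brownian motion, P(M_t ≥ a) = 2 · P(B_t ≥ a) for a ≥ 0. Since B_t ~ N(0, t), P(B_t ≥ 2.99) = 1 − Φ(2.99/√t) = 1 − Φ(2.99/√16.18) = 1 − Φ(0.7433). So
  P(M_{16.18} ≥ 2.99) = 2(1 − Φ(0.7433)) ≈ 0.4573.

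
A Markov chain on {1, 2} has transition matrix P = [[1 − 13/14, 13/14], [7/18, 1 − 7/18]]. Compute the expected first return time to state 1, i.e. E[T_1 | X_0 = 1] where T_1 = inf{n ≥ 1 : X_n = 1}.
E[T_1 | X_0 = 1] = 1/π_1 = 166/49

For an irreducible recurrent Markov chain with stationary distribution π, E[T_i | X_0 = i] = 1/π_i (Kac's formula). Here π_1 = (7/18)/(13/14 + 7/18) = (7/18)/(83/63) = 49/166, so E[T_1 | X_0 = 1] = 1/π_1 = (13/14 + 7/18)/(7/18) = (83/63)/(7/18) = 166/49.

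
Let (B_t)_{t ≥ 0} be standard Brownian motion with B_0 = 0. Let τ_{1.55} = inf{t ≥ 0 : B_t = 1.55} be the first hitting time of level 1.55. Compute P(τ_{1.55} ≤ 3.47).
P(τ_{1.55} ≤ 3.47) = 2(1 − Φ(1.55/√3.47)) = 2(1 − Φ(0.8321)) ≈ 0.4054

By the reflection principle for standard BM, P(τ_b ≤ t) = 2 · P(B_t ≥ b). Since B_t ~ N(0, t), P(B_t ≥ 1.55) = 1 − Φ(1.55/√t) = 1 − Φ(1.55/√3.47) = 1 − Φ(0.8321) ≈ 0.20268. Doubling: P(τ_{1.55} ≤ 3.47) ≈ 2 · 0.20268 = 0.40536 ≈ 0.4054.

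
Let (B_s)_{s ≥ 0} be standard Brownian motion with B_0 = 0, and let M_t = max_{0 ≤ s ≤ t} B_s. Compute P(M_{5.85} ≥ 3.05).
P(M_{5.85} ≥ 3.05) = 2·P(B_{5.85} ≥ 3.05) = 2(1 − Φ(3.05/√5.85)) ≈ 0.2073

By the reflection principle for Brownian motion, P(M_t ≥ a) = 2 · P(B_t ≥ a) for a ≥ 0. Since B_t ~ N(0, t), P(B_t ≥ 3.05) = 1 − Φ(3.05/√t) = 1 − Φ(3.05/√5.85) = 1 − Φ(1.2610). So
  P(M_{5.85} ≥ 3.05) = 2(1 − Φ(1.2610)) ≈ 0.2073.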